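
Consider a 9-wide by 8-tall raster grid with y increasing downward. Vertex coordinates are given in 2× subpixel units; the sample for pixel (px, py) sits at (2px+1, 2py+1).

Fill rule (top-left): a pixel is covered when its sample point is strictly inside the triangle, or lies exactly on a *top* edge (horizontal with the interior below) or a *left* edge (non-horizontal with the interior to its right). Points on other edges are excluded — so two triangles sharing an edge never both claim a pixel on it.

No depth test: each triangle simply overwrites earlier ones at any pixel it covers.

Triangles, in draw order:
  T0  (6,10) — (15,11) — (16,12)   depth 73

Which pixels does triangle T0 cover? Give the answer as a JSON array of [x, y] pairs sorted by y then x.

T0:
  2·area = 8
  edge (6, 10)→(15, 11): d=(9,1) right/bottom  bias=-1
  edge (15, 11)→(16, 12): d=(1,1) right/bottom  bias=-1
  edge (16, 12)→(6, 10): d=(-10,-2) top-left  bias=+0
    (2,0)@(5, 1): e=[-80,0,88] → .  [on edge]
    (3,1)@(7, 3): e=[-64,0,72] → .  [on edge]
    (4,2)@(9, 5): e=[-48,0,56] → .  [on edge]
    (5,3)@(11, 7): e=[-32,0,40] → .  [on edge]
    (0,4)@(1, 9): e=[-4,12,0] → .  [on edge]
    (6,4)@(13, 9): e=[-16,0,24] → .  [on edge]
    (5,5)@(11, 11): e=[4,4,0] → X  [on edge]
    (6,5)@(13, 11): e=[2,2,4] → X
    (7,5)@(15, 11): e=[0,0,8] → .  [on edge]
    (5,6)@(11, 13): e=[22,6,-20] → .
    (6,6)@(13, 13): e=[20,4,-16] → .
    (8,6)@(17, 13): e=[16,0,-8] → .  [on edge]
  covered (2 px):
    . . . . . . . . .
    . . . . . . . . .
    . . . . . . . . .
    . . . . . . . . .
    . . . . . . . . .
    . . . . . X X . .
    . . . . . . . . .
    . . . . . . . . .

Result: [[5,5],[6,5]]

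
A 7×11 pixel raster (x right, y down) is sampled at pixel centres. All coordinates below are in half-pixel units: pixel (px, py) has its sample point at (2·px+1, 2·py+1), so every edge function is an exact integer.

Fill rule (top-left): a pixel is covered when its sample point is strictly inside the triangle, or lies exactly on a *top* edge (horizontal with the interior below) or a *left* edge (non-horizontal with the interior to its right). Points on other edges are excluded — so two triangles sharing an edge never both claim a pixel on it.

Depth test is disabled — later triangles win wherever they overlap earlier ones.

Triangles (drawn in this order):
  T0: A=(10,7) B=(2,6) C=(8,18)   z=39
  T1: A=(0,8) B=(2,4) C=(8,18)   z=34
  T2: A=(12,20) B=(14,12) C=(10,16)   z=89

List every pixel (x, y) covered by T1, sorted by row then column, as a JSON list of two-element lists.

T0:
  2·area = 90  (B↔C swapped to make it positive)
  edge (10, 7)→(8, 18): d=(-2,11) right/bottom  bias=-1
  edge (8, 18)→(2, 6): d=(-6,-12) top-left  bias=+0
  edge (2, 6)→(10, 7): d=(8,1) right/bottom  bias=-1
    (1,3)@(3, 7): e=[77,6,7] → X
    (2,3)@(5, 7): e=[55,30,5] → X
    (3,3)@(7, 7): e=[33,54,3] → X
    (4,3)@(9, 7): e=[11,78,1] → X
    (5,3)@(11, 7): e=[-11,102,-1] → .
    (1,4)@(3, 9): e=[73,-6,23] → .
    (2,4)@(5, 9): e=[51,18,21] → X
    (5,4)@(11, 9): e=[-15,90,15] → .
    (2,5)@(5, 11): e=[47,6,37] → X
    (5,5)@(11, 11): e=[-19,78,31] → .
    (2,6)@(5, 13): e=[43,-6,53] → .
    (3,6)@(7, 13): e=[21,18,51] → X
  covered (12 px):
    . . . . . . .
    . . . . . . .
    . . . . . . .
    . X X X X . .
    . . X X X . .
    . . X X X . .
    . . . X . . .
    . . . X . . .
    . . . . . . .
    . . . . . . .
    . . . . . . .
T1:
  2·area = 52
  edge (0, 8)→(2, 4): d=(2,-4) top-left  bias=+0
  edge (2, 4)→(8, 18): d=(6,14) right/bottom  bias=-1
  edge (8, 18)→(0, 8): d=(-8,-10) top-left  bias=+0
    (0,3)@(1, 7): e=[2,32,18] → X
    (1,3)@(3, 7): e=[10,4,38] → X
    (2,3)@(5, 7): e=[18,-24,58] → .
    (0,4)@(1, 9): e=[6,44,2] → X
    (2,4)@(5, 9): e=[22,-12,42] → .
    (0,5)@(1, 11): e=[10,56,-14] → .
    (1,5)@(3, 11): e=[18,28,6] → X
    (2,5)@(5, 11): e=[26,0,26] → .  [on edge]
    (1,6)@(3, 13): e=[22,40,-10] → .
    (2,6)@(5, 13): e=[30,12,10] → X
    (3,6)@(7, 13): e=[38,-16,30] → .
    (2,7)@(5, 15): e=[34,24,-6] → .
  covered (6 px):
    . . . . . . .
    . . . . . . .
    . . . . . . .
    X X . . . . .
    X X . . . . .
    . X . . . . .
    . . X . . . .
    . . . . . . .
    . . . . . . .
    . . . . . . .
    . . . . . . .
T2:
  2·area = 24  (B↔C swapped to make it positive)
  edge (12, 20)→(10, 16): d=(-2,-4) top-left  bias=+0
  edge (10, 16)→(14, 12): d=(4,-4) top-left  bias=+0
  edge (14, 12)→(12, 20): d=(-2,8) right/bottom  bias=-1
    (6,6)@(13, 13): e=[18,0,6] → X  [on edge]
    (5,7)@(11, 15): e=[6,0,18] → X  [on edge]
    (4,8)@(9, 17): e=[-6,0,30] → .  [on edge]
    (5,8)@(11, 17): e=[2,8,14] → X
    (6,8)@(13, 17): e=[10,16,-2] → .
    (3,9)@(7, 19): e=[-18,0,42] → .  [on edge]
    (5,9)@(11, 19): e=[-2,16,10] → .
    (2,10)@(5, 21): e=[-30,0,54] → .  [on edge]
  covered (4 px):
    . . . . . . .
    . . . . . . .
    . . . . . . .
    . . . . . . .
    . . . . . . .
    . . . . . . .
    . . . . . . X
    . . . . . X X
    . . . . . X .
    . . . . . . .
    . . . . . . .

Result: [[0,3],[1,3],[0,4],[1,4],[1,5],[2,6]]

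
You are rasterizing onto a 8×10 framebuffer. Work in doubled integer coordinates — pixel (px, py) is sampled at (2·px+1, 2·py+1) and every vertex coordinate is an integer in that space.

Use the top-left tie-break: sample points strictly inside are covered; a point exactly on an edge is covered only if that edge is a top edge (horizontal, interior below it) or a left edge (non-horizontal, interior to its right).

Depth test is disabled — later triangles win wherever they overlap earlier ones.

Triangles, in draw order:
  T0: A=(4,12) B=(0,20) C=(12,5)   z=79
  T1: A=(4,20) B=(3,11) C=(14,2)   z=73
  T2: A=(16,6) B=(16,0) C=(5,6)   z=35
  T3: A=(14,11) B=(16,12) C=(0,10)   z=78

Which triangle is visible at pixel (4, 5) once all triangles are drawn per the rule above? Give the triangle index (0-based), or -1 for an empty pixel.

T0:
  2·area = 36  (B↔C swapped to make it positive)
  edge (4, 12)→(12, 5): d=(8,-7) top-left  bias=+0
  edge (12, 5)→(0, 20): d=(-12,15) right/bottom  bias=-1
  edge (0, 20)→(4, 12): d=(4,-8) top-left  bias=+0
    (3,5)@(7, 11): e=[13,3,20] → █
    (4,5)@(9, 11): e=[27,-27,36] → ·
    (2,6)@(5, 13): e=[15,9,12] → █
    (3,6)@(7, 13): e=[29,-21,28] → ·
    (1,7)@(3, 15): e=[17,15,4] → █
    (2,7)@(5, 15): e=[31,-15,20] → ·
    (1,8)@(3, 17): e=[33,-9,12] → ·
  covered (3 px):
    · · · · · · · ·
    · · · · · · · ·
    · · · · · · · ·
    · · · · · · · ·
    · · · · · · · ·
    · · · █ · · · ·
    · · █ · · · · ·
    · █ · · · · · ·
    · · · · · · · ·
    · · · · · · · ·
T1:
  2·area = 108
  edge (4, 20)→(3, 11): d=(-1,-9) top-left  bias=+0
  edge (3, 11)→(14, 2): d=(11,-9) top-left  bias=+0
  edge (14, 2)→(4, 20): d=(-10,18) right/bottom  bias=-1
    (6,1)@(13, 3): e=[98,2,8] → █
    (7,1)@(15, 3): e=[116,20,-28] → ·
    (5,2)@(11, 5): e=[78,6,24] → █
    (6,2)@(13, 5): e=[96,24,-12] → ·
    (4,3)@(9, 7): e=[58,10,40] → █
    (6,3)@(13, 7): e=[94,46,-32] → ·
    (3,4)@(7, 9): e=[38,14,56] → █
    (5,4)@(11, 9): e=[74,50,-16] → ·
    (1,5)@(3, 11): e=[0,0,108] → █  [on edge]
    (2,5)@(5, 11): e=[18,18,72] → █
    (4,5)@(9, 11): e=[54,54,0] → ·  [on edge]
    (1,6)@(3, 13): e=[-2,22,88] → ·
  covered (13 px):
    · · · · · · · ·
    · · · · · · █ ·
    · · · · · █ · ·
    · · · · █ █ · ·
    · · · █ █ · · ·
    · █ █ █ · · · ·
    · · █ █ · · · ·
    · · █ · · · · ·
    · · █ · · · · ·
    · · · · · · · ·
T2:
  2·area = 66  (B↔C swapped to make it positive)
  edge (16, 6)→(5, 6): d=(-11,0) right/bottom  bias=-1
  edge (5, 6)→(16, 0): d=(11,-6) top-left  bias=+0
  edge (16, 0)→(16, 6): d=(0,6) right/bottom  bias=-1
    (7,0)@(15, 1): e=[55,5,6] → █
    (5,1)@(11, 3): e=[33,3,30] → █
    (6,1)@(13, 3): e=[33,15,18] → █
    (3,2)@(7, 5): e=[11,1,54] → █
    (4,2)@(9, 5): e=[11,13,42] → █
    (3,3)@(7, 7): e=[-11,23,54] → ·
    (4,3)@(9, 7): e=[-11,35,42] → ·
    (5,3)@(11, 7): e=[-11,47,30] → ·
    (6,3)@(13, 7): e=[-11,59,18] → ·
    (7,3)@(15, 7): e=[-11,71,6] → ·
  covered (9 px):
    · · · · · · · █
    · · · · · █ █ █
    · · · █ █ █ █ █
    · · · · · · · ·
    · · · · · · · ·
    · · · · · · · ·
    · · · · · · · ·
    · · · · · · · ·
    · · · · · · · ·
    · · · · · · · ·
T3:
  2·area = 12
  edge (14, 11)→(16, 12): d=(2,1) right/bottom  bias=-1
  edge (16, 12)→(0, 10): d=(-16,-2) top-left  bias=+0
  edge (0, 10)→(14, 11): d=(14,1) right/bottom  bias=-1
    (4,5)@(9, 11): e=[5,2,5] → █
    (5,5)@(11, 11): e=[3,6,3] → █
    (6,5)@(13, 11): e=[1,10,1] → █
    (7,5)@(15, 11): e=[-1,14,-1] → ·
    (4,6)@(9, 13): e=[9,-30,33] → ·
    (5,6)@(11, 13): e=[7,-26,31] → ·
    (6,6)@(13, 13): e=[5,-22,29] → ·
  covered (3 px):
    · · · · · · · ·
    · · · · · · · ·
    · · · · · · · ·
    · · · · · · · ·
    · · · · · · · ·
    · · · · █ █ █ ·
    · · · · · · · ·
    · · · · · · · ·
    · · · · · · · ·
    · · · · · · · ·

Z-buffer (winner per pixel, '.' = empty):
  . . . . . . . 2
  . . . . . 2 2 2
  . . . 2 2 2 2 2
  . . . . 1 1 . .
  . . . 1 1 . . .
  . 1 1 1 3 3 3 .
  . . 1 1 . . . .
  . 0 1 . . . . .
  . . 1 . . . . .
  . . . . . . . .

Answer: 3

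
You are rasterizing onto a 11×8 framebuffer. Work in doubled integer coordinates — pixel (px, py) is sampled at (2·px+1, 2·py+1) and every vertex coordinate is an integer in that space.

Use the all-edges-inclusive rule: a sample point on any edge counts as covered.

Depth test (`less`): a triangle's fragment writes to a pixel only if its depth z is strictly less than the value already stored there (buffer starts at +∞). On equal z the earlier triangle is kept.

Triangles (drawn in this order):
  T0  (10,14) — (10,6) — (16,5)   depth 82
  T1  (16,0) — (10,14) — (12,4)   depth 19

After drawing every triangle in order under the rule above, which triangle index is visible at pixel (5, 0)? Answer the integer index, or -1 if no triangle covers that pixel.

T0:
  2·area = 48
  edge (10, 14)→(10, 6): d=(0,-8) inclusive
  edge (10, 6)→(16, 5): d=(6,-1) inclusive
  edge (16, 5)→(10, 14): d=(-6,9) inclusive
    (5,3)@(11, 7): e=[8,7,33] → █
    (6,3)@(13, 7): e=[24,9,15] → █
    (7,3)@(15, 7): e=[40,11,-3] → ·
    (5,4)@(11, 9): e=[8,19,21] → █
    (7,4)@(15, 9): e=[40,23,-15] → ·
    (5,5)@(11, 11): e=[8,31,9] → █
    (6,5)@(13, 11): e=[24,33,-9] → ·
    (5,6)@(11, 13): e=[8,43,-3] → ·
  covered (5 px):
    · · · · · · · · · · ·
    · · · · · · · · · · ·
    · · · · · · · · · · ·
    · · · · · █ █ · · · ·
    · · · · · █ █ · · · ·
    · · · · · █ · · · · ·
    · · · · · · · · · · ·
    · · · · · · · · · · ·
T1:
  2·area = 32
  edge (16, 0)→(10, 14): d=(-6,14) inclusive
  edge (10, 14)→(12, 4): d=(2,-10) inclusive
  edge (12, 4)→(16, 0): d=(4,-4) inclusive
    (7,0)@(15, 1): e=[8,24,0] → █  [on edge]
    (8,0)@(17, 1): e=[-20,44,8] → ·
    (6,1)@(13, 3): e=[24,8,0] → █  [on edge]
    (7,1)@(15, 3): e=[-4,28,8] → ·
    (5,2)@(11, 5): e=[40,-8,0] → ·  [on edge]
    (6,2)@(13, 5): e=[12,12,8] → █
    (7,2)@(15, 5): e=[-16,32,16] → ·
    (4,3)@(9, 7): e=[56,-24,0] → ·  [on edge]
    (6,3)@(13, 7): e=[0,16,16] → █  [on edge]
    (7,3)@(15, 7): e=[-28,36,24] → ·
    (3,4)@(7, 9): e=[72,-40,0] → ·  [on edge]
    (5,4)@(11, 9): e=[16,0,16] → █  [on edge]
    (2,5)@(5, 11): e=[88,-56,0] → ·  [on edge]
    (1,6)@(3, 13): e=[104,-72,0] → ·  [on edge]
    (0,7)@(1, 15): e=[120,-88,0] → ·  [on edge]
  covered (6 px):
    · · · · · · · █ · · ·
    · · · · · · █ · · · ·
    · · · · · · █ · · · ·
    · · · · · · █ · · · ·
    · · · · · █ · · · · ·
    · · · · · █ · · · · ·
    · · · · · · · · · · ·
    · · · · · · · · · · ·

Z-buffer (winner per pixel, '.' = empty):
  . . . . . . . 1 . . .
  . . . . . . 1 . . . .
  . . . . . . 1 . . . .
  . . . . . 0 1 . . . .
  . . . . . 1 0 . . . .
  . . . . . 1 . . . . .
  . . . . . . . . . . .
  . . . . . . . . . . .

Final: -1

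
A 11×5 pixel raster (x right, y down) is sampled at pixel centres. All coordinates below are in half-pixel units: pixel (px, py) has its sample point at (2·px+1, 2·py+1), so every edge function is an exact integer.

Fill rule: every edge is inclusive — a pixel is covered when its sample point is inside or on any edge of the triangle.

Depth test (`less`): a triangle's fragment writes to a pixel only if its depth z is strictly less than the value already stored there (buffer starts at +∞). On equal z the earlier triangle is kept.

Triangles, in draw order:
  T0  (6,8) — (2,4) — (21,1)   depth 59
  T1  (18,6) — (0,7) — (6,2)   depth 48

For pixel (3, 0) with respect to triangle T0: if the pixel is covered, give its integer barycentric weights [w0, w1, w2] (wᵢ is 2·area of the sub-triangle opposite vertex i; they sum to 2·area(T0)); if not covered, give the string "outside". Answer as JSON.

T0:
  2·area = 88
  edge (6, 8)→(2, 4): d=(-4,-4) inclusive
  edge (2, 4)→(21, 1): d=(19,-3) inclusive
  edge (21, 1)→(6, 8): d=(-15,7) inclusive
    (10,0)@(21, 1): e=[88,0,0] → #  [on edge]
    (0,1)@(1, 3): e=[0,-22,110] → ·  [on edge]
    (4,1)@(9, 3): e=[32,2,54] → #
    (5,1)@(11, 3): e=[40,8,40] → #
    (6,1)@(13, 3): e=[48,14,26] → #
    (7,1)@(15, 3): e=[56,20,12] → #
    (8,1)@(17, 3): e=[64,26,-2] → ·
    (10,1)@(21, 3): e=[80,38,-30] → ·
    (1,2)@(3, 5): e=[0,22,66] → #  [on edge]
    (2,2)@(5, 5): e=[8,28,52] → #
    (3,2)@(7, 5): e=[16,34,38] → #
    (6,2)@(13, 5): e=[40,52,-4] → ·
    (2,3)@(5, 7): e=[0,66,22] → #  [on edge]
    (3,4)@(7, 9): e=[0,110,-22] → ·  [on edge]
  covered (12 px):
    · · · · · · · · · · #
    · · · · # # # # · · ·
    · # # # # # · · · · ·
    · · # # · · · · · · ·
    · · · · · · · · · · ·
T1:
  2·area = 84
  edge (18, 6)→(0, 7): d=(-18,1) inclusive
  edge (0, 7)→(6, 2): d=(6,-5) inclusive
  edge (6, 2)→(18, 6): d=(12,4) inclusive
    (1,0)@(3, 1): e=[105,-21,0] → ·  [on edge]
    (2,1)@(5, 3): e=[67,1,16] → #
    (3,1)@(7, 3): e=[65,11,8] → #
    (4,1)@(9, 3): e=[63,21,0] → #  [on edge]
    (5,1)@(11, 3): e=[61,31,-8] → ·
    (1,2)@(3, 5): e=[33,3,48] → #
    (5,2)@(11, 5): e=[25,43,16] → #
    (6,2)@(13, 5): e=[23,53,8] → #
    (7,2)@(15, 5): e=[21,63,0] → #  [on edge]
    (8,2)@(17, 5): e=[19,73,-8] → ·
    (1,3)@(3, 7): e=[-3,15,72] → ·
    (2,3)@(5, 7): e=[-5,25,64] → ·
    (10,3)@(21, 7): e=[-21,105,0] → ·  [on edge]
  covered (10 px):
    · · · · · · · · · · ·
    · · # # # · · · · · ·
    · # # # # # # # · · ·
    · · · · · · · · · · ·
    · · · · · · · · · · ·

Answer: "outside"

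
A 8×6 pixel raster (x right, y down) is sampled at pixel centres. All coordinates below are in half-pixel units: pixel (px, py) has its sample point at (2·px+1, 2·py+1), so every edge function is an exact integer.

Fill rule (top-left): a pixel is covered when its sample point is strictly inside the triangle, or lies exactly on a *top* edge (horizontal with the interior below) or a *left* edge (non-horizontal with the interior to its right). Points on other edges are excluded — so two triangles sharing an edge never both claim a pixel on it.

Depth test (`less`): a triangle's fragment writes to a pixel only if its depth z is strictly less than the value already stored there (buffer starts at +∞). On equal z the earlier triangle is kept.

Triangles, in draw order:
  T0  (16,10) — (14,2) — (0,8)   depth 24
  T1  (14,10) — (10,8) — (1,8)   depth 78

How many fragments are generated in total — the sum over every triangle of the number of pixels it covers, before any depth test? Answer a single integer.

T0:
  2·area = 124  (B↔C swapped to make it positive)
  edge (16, 10)→(0, 8): d=(-16,-2) top-left  bias=+0
  edge (0, 8)→(14, 2): d=(14,-6) top-left  bias=+0
  edge (14, 2)→(16, 10): d=(2,8) right/bottom  bias=-1
    (6,1)@(13, 3): e=[106,8,10] → █
    (7,1)@(15, 3): e=[110,20,-6] → ·
    (3,2)@(7, 5): e=[62,0,62] → █  [on edge]
    (4,2)@(9, 5): e=[66,12,46] → █
    (5,2)@(11, 5): e=[70,24,30] → █
    (7,2)@(15, 5): e=[78,48,-2] → ·
    (1,3)@(3, 7): e=[22,4,98] → █
    (2,3)@(5, 7): e=[26,16,82] → █
    (7,3)@(15, 7): e=[46,76,2] → █
    (1,4)@(3, 9): e=[-10,32,102] → ·
    (2,4)@(5, 9): e=[-6,44,86] → ·
    (3,4)@(7, 9): e=[-2,56,70] → ·
  covered (16 px):
    · · · · · · · ·
    · · · · · · █ ·
    · · · █ █ █ █ ·
    · █ █ █ █ █ █ █
    · · · · █ █ █ █
    · · · · · · · ·
T1:
  2·area = 18  (B↔C swapped to make it positive)
  edge (14, 10)→(1, 8): d=(-13,-2) top-left  bias=+0
  edge (1, 8)→(10, 8): d=(9,0) top-left  bias=+0
  edge (10, 8)→(14, 10): d=(4,2) right/bottom  bias=-1
    (4,4)@(9, 9): e=[3,9,6] → █
    (5,4)@(11, 9): e=[7,9,2] → █
    (6,4)@(13, 9): e=[11,9,-2] → ·
    (4,5)@(9, 11): e=[-23,27,14] → ·
    (5,5)@(11, 11): e=[-19,27,10] → ·
  covered (2 px):
    · · · · · · · ·
    · · · · · · · ·
    · · · · · · · ·
    · · · · · · · ·
    · · · · █ █ · ·
    · · · · · · · ·

Answer: 18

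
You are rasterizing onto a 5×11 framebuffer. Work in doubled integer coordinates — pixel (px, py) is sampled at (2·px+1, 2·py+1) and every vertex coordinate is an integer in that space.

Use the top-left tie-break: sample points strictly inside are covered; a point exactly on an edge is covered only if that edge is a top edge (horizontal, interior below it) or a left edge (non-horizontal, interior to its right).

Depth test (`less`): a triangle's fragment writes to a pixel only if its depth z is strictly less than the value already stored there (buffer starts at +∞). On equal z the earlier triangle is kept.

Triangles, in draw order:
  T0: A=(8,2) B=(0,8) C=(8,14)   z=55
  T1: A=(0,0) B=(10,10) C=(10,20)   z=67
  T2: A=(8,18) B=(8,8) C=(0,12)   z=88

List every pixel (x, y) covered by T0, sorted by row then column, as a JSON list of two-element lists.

T0:
  2·area = 96  (B↔C swapped to make it positive)
  edge (8, 2)→(8, 14): d=(0,12) right/bottom  bias=-1
  edge (8, 14)→(0, 8): d=(-8,-6) top-left  bias=+0
  edge (0, 8)→(8, 2): d=(8,-6) top-left  bias=+0
    (3,1)@(7, 3): e=[12,82,2] → #
    (4,1)@(9, 3): e=[-12,94,14] → ·
    (2,2)@(5, 5): e=[36,54,6] → #
    (4,2)@(9, 5): e=[-12,78,30] → ·
    (1,3)@(3, 7): e=[60,26,10] → #
    (4,3)@(9, 7): e=[-12,62,46] → ·
    (1,4)@(3, 9): e=[60,10,26] → #
    (4,4)@(9, 9): e=[-12,46,62] → ·
    (1,5)@(3, 11): e=[60,-6,42] → ·
    (2,5)@(5, 11): e=[36,6,54] → #
    (4,5)@(9, 11): e=[-12,30,78] → ·
    (2,6)@(5, 13): e=[36,-10,70] → ·
  covered (12 px):
    · · · · ·
    · · · # ·
    · · # # ·
    · # # # ·
    · # # # ·
    · · # # ·
    · · · # ·
    · · · · ·
    · · · · ·
    · · · · ·
    · · · · ·
T1:
  2·area = 100
  edge (0, 0)→(10, 10): d=(10,10) right/bottom  bias=-1
  edge (10, 10)→(10, 20): d=(0,10) right/bottom  bias=-1
  edge (10, 20)→(0, 0): d=(-10,-20) top-left  bias=+0
    (0,0)@(1, 1): e=[0,90,10] → ·  [on edge]
    (1,1)@(3, 3): e=[0,70,30] → ·  [on edge]
    (1,2)@(3, 5): e=[20,70,10] → #
    (2,2)@(5, 5): e=[0,50,50] → ·  [on edge]
    (1,3)@(3, 7): e=[40,70,-10] → ·
    (2,3)@(5, 7): e=[20,50,30] → #
    (3,3)@(7, 7): e=[0,30,70] → ·  [on edge]
    (2,4)@(5, 9): e=[40,50,10] → #
    (3,4)@(7, 9): e=[20,30,50] → #
    (4,4)@(9, 9): e=[0,10,90] → ·  [on edge]
    (2,5)@(5, 11): e=[60,50,-10] → ·
    (3,5)@(7, 11): e=[40,30,30] → #
  covered (10 px):
    · · · · ·
    · · · · ·
    · # · · ·
    · · # · ·
    · · # # ·
    · · · # #
    · · · # #
    · · · · #
    · · · · #
    · · · · ·
    · · · · ·
T2:
  2·area = 80  (B↔C swapped to make it positive)
  edge (8, 18)→(0, 12): d=(-8,-6) top-left  bias=+0
  edge (0, 12)→(8, 8): d=(8,-4) top-left  bias=+0
  edge (8, 8)→(8, 18): d=(0,10) right/bottom  bias=-1
    (3,4)@(7, 9): e=[66,4,10] → #
    (4,4)@(9, 9): e=[78,12,-10] → ·
    (1,5)@(3, 11): e=[26,4,50] → #
    (2,5)@(5, 11): e=[38,12,30] → #
    (4,5)@(9, 11): e=[62,28,-10] → ·
    (1,6)@(3, 13): e=[10,20,50] → #
    (4,6)@(9, 13): e=[46,44,-10] → ·
    (1,7)@(3, 15): e=[-6,36,50] → ·
    (2,7)@(5, 15): e=[6,44,30] → #
    (4,7)@(9, 15): e=[30,60,-10] → ·
    (2,8)@(5, 17): e=[-10,60,30] → ·
    (3,8)@(7, 17): e=[2,68,10] → #
  covered (10 px):
    · · · · ·
    · · · · ·
    · · · · ·
    · · · · ·
    · · · # ·
    · # # # ·
    · # # # ·
    · · # # ·
    · · · # ·
    · · · · ·
    · · · · ·

Final: [[3,1],[2,2],[3,2],[1,3],[2,3],[3,3],[1,4],[2,4],[3,4],[2,5],[3,5],[3,6]]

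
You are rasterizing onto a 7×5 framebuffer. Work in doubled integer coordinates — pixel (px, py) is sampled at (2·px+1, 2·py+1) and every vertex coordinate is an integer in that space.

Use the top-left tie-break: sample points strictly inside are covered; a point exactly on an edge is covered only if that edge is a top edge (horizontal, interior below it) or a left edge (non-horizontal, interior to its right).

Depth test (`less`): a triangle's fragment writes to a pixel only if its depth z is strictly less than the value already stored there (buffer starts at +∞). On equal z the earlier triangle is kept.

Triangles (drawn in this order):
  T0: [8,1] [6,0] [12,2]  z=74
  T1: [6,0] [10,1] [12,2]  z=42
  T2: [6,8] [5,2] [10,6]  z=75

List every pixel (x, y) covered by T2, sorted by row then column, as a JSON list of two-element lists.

T0:
  2·area = 2
  edge (8, 1)→(6, 0): d=(-2,-1) top-left  bias=+0
  edge (6, 0)→(12, 2): d=(6,2) right/bottom  bias=-1
  edge (12, 2)→(8, 1): d=(-4,-1) top-left  bias=+0
    (4,0)@(9, 1): e=[1,0,1] → .  [on edge]
  covered (0 px):
    . . . . . . .
    . . . . . . .
    . . . . . . .
    . . . . . . .
    . . . . . . .
T1:
  2·area = 2
  edge (6, 0)→(10, 1): d=(4,1) right/bottom  bias=-1
  edge (10, 1)→(12, 2): d=(2,1) right/bottom  bias=-1
  edge (12, 2)→(6, 0): d=(-6,-2) top-left  bias=+0
    (4,0)@(9, 1): e=[1,1,0] → X  [on edge]
    (5,0)@(11, 1): e=[-1,-1,4] → .
    (4,1)@(9, 3): e=[9,5,-12] → .
  covered (1 px):
    . . . . X . .
    . . . . . . .
    . . . . . . .
    . . . . . . .
    . . . . . . .
T2:
  2·area = 26
  edge (6, 8)→(5, 2): d=(-1,-6) top-left  bias=+0
  edge (5, 2)→(10, 6): d=(5,4) right/bottom  bias=-1
  edge (10, 6)→(6, 8): d=(-4,2) right/bottom  bias=-1
    (3,2)@(7, 5): e=[9,7,10] → X
    (4,2)@(9, 5): e=[21,-1,6] → .
    (3,3)@(7, 7): e=[7,17,2] → X
    (4,3)@(9, 7): e=[19,9,-2] → .
    (3,4)@(7, 9): e=[5,27,-6] → .
  covered (2 px):
    . . . . . . .
    . . . . . . .
    . . . X . . .
    . . . X . . .
    . . . . . . .

Answer: [[3,2],[3,3]]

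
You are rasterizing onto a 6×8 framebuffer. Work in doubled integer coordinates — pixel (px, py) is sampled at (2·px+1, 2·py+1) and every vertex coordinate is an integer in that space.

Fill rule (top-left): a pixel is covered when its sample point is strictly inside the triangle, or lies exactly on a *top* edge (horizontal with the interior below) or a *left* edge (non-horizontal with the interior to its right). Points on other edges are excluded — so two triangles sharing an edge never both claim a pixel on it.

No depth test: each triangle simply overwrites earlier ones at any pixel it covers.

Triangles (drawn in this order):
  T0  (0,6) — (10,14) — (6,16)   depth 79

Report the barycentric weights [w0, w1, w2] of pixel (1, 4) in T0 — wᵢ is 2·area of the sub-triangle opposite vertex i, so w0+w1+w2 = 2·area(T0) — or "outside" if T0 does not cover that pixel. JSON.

T0:
  2·area = 52
  edge (0, 6)→(10, 14): d=(10,8) right/bottom  bias=-1
  edge (10, 14)→(6, 16): d=(-4,2) right/bottom  bias=-1
  edge (6, 16)→(0, 6): d=(-6,-10) top-left  bias=+0
    (0,3)@(1, 7): e=[2,46,4] → █
    (1,3)@(3, 7): e=[-14,42,24] → ·
    (0,4)@(1, 9): e=[22,38,-8] → ·
    (1,4)@(3, 9): e=[6,34,12] → █
    (2,4)@(5, 9): e=[-10,30,32] → ·
    (1,5)@(3, 11): e=[26,26,0] → █  [on edge]
    (2,5)@(5, 11): e=[10,22,20] → █
    (3,5)@(7, 11): e=[-6,18,40] → ·
    (1,6)@(3, 13): e=[46,18,-12] → ·
    (2,6)@(5, 13): e=[30,14,8] → █
    (3,6)@(7, 13): e=[14,10,28] → █
    (4,6)@(9, 13): e=[-2,6,48] → ·
  covered (7 px):
    · · · · · ·
    · · · · · ·
    · · · · · ·
    █ · · · · ·
    · █ · · · ·
    · █ █ · · ·
    · · █ █ · ·
    · · · █ · ·

Final: [34,12,6]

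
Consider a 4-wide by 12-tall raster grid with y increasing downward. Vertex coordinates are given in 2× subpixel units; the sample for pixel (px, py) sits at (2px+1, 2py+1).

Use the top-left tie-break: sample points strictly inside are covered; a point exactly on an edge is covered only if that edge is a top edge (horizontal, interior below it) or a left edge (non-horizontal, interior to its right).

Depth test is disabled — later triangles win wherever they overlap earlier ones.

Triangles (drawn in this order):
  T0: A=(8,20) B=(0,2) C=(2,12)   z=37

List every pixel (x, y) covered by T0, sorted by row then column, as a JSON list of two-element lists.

T0:
  2·area = 44  (B↔C swapped to make it positive)
  edge (8, 20)→(2, 12): d=(-6,-8) top-left  bias=+0
  edge (2, 12)→(0, 2): d=(-2,-10) top-left  bias=+0
  edge (0, 2)→(8, 20): d=(8,18) right/bottom  bias=-1
    (0,2)@(1, 5): e=[34,4,6] → X
    (1,2)@(3, 5): e=[50,24,-30] → .
    (0,3)@(1, 7): e=[22,0,22] → X  [on edge]
    (1,3)@(3, 7): e=[38,20,-14] → .
    (0,4)@(1, 9): e=[10,-4,38] → .
    (1,4)@(3, 9): e=[26,16,2] → X
    (2,4)@(5, 9): e=[42,36,-34] → .
    (1,5)@(3, 11): e=[14,12,18] → X
    (2,5)@(5, 11): e=[30,32,-18] → .
    (1,6)@(3, 13): e=[2,8,34] → X
    (2,6)@(5, 13): e=[18,28,-2] → .
    (1,7)@(3, 15): e=[-10,4,50] → .
    (1,8)@(3, 17): e=[-22,0,66] → .  [on edge]
  covered (6 px):
    . . . .
    . . . .
    X . . .
    X . . .
    . X . .
    . X . .
    . X . .
    . . X .
    . . . .
    . . . .
    . . . .
    . . . .

Answer: [[0,2],[0,3],[1,4],[1,5],[1,6],[2,7]]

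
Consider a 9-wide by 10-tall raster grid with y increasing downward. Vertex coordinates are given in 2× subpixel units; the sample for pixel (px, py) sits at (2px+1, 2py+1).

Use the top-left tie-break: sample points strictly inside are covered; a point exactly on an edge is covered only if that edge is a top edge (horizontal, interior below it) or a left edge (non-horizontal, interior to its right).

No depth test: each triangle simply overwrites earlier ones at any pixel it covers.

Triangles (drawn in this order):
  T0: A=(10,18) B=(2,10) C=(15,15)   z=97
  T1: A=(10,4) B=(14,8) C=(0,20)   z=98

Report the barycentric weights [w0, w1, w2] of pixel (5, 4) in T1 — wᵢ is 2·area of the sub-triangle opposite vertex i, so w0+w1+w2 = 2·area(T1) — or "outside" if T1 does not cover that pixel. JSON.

T0:
  2·area = 64
  edge (10, 18)→(2, 10): d=(-8,-8) top-left  bias=+0
  edge (2, 10)→(15, 15): d=(13,5) right/bottom  bias=-1
  edge (15, 15)→(10, 18): d=(-5,3) right/bottom  bias=-1
    (0,4)@(1, 9): e=[0,-8,72] → .  [on edge]
    (1,5)@(3, 11): e=[0,8,56] → X  [on edge]
    (2,5)@(5, 11): e=[16,-2,50] → .
    (1,6)@(3, 13): e=[-16,34,46] → .
    (2,6)@(5, 13): e=[0,24,40] → X  [on edge]
    (3,6)@(7, 13): e=[16,14,34] → X
    (4,6)@(9, 13): e=[32,4,28] → X
    (5,6)@(11, 13): e=[48,-6,22] → .
    (2,7)@(5, 15): e=[-16,50,30] → .
    (3,7)@(7, 15): e=[0,40,24] → X  [on edge]
    (5,7)@(11, 15): e=[32,20,12] → X
    (6,7)@(13, 15): e=[48,10,6] → X
    (7,7)@(15, 15): e=[64,0,0] → .  [on edge]
    (4,8)@(9, 17): e=[0,56,8] → X  [on edge]
    (5,9)@(11, 19): e=[0,72,-8] → .  [on edge]
  covered (10 px):
    . . . . . . . . .
    . . . . . . . . .
    . . . . . . . . .
    . . . . . . . . .
    . . . . . . . . .
    . X . . . . . . .
    . . X X X . . . .
    . . . X X X X . .
    . . . . X X . . .
    . . . . . . . . .
T1:
  2·area = 104
  edge (10, 4)→(14, 8): d=(4,4) right/bottom  bias=-1
  edge (14, 8)→(0, 20): d=(-14,12) right/bottom  bias=-1
  edge (0, 20)→(10, 4): d=(10,-16) top-left  bias=+0
    (3,0)@(7, 1): e=[0,182,-78] → .  [on edge]
    (4,1)@(9, 3): e=[0,130,-26] → .  [on edge]
    (5,2)@(11, 5): e=[0,78,26] → .  [on edge]
    (4,3)@(9, 7): e=[16,74,14] → X
    (5,3)@(11, 7): e=[8,50,46] → X
    (6,3)@(13, 7): e=[0,26,78] → .  [on edge]
    (3,4)@(7, 9): e=[32,70,2] → X
    (6,4)@(13, 9): e=[8,-2,98] → .
    (7,4)@(15, 9): e=[0,-26,130] → .  [on edge]
    (3,5)@(7, 11): e=[40,42,22] → X
    (5,5)@(11, 11): e=[24,-6,86] → .
    (8,5)@(17, 11): e=[0,-78,182] → .  [on edge]
  covered (12 px):
    . . . . . . . . .
    . . . . . . . . .
    . . . . . . . . .
    . . . . X X . . .
    . . . X X X . . .
    . . . X X . . . .
    . . X X . . . . .
    . . X . . . . . .
    . X . . . . . . .
    X . . . . . . . .

Answer: [22,66,16]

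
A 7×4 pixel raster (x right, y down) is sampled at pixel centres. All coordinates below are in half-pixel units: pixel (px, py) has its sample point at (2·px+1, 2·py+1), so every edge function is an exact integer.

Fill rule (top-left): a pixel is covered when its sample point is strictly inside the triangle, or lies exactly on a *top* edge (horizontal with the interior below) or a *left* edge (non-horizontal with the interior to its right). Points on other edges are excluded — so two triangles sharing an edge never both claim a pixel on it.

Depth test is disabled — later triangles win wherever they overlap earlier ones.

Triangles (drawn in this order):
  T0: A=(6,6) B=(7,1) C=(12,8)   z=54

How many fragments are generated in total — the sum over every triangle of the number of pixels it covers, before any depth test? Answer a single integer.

T0:
  2·area = 32
  edge (6, 6)→(7, 1): d=(1,-5) top-left  bias=+0
  edge (7, 1)→(12, 8): d=(5,7) right/bottom  bias=-1
  edge (12, 8)→(6, 6): d=(-6,-2) top-left  bias=+0
    (3,0)@(7, 1): e=[0,0,32] → ·  [on edge]
    (3,1)@(7, 3): e=[2,10,20] → █
    (4,1)@(9, 3): e=[12,-4,24] → ·
    (1,2)@(3, 5): e=[-16,48,0] → ·  [on edge]
    (3,2)@(7, 5): e=[4,20,8] → █
    (4,2)@(9, 5): e=[14,6,12] → █
    (5,2)@(11, 5): e=[24,-8,16] → ·
    (3,3)@(7, 7): e=[6,30,-4] → ·
    (4,3)@(9, 7): e=[16,16,0] → █  [on edge]
    (5,3)@(11, 7): e=[26,2,4] → █
    (6,3)@(13, 7): e=[36,-12,8] → ·
  covered (5 px):
    · · · · · · ·
    · · · █ · · ·
    · · · █ █ · ·
    · · · · █ █ ·

Final: 5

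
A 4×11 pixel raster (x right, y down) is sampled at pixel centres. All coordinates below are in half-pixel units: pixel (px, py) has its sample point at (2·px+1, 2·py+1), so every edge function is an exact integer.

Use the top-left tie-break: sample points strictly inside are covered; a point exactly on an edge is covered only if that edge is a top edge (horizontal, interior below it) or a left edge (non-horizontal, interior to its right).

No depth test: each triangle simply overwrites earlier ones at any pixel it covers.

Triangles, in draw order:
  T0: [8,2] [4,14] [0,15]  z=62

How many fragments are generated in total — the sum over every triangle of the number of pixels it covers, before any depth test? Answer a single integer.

T0:
  2·area = 44
  edge (8, 2)→(4, 14): d=(-4,12) right/bottom  bias=-1
  edge (4, 14)→(0, 15): d=(-4,1) right/bottom  bias=-1
  edge (0, 15)→(8, 2): d=(8,-13) top-left  bias=+0
    (3,2)@(7, 5): e=[0,33,11] → ·  [on edge]
    (2,3)@(5, 7): e=[16,27,1] → █
    (3,3)@(7, 7): e=[-8,25,27] → ·
    (2,4)@(5, 9): e=[8,19,17] → █
    (3,4)@(7, 9): e=[-16,17,43] → ·
    (1,5)@(3, 11): e=[24,13,7] → █
    (2,5)@(5, 11): e=[0,11,33] → ·  [on edge]
    (1,6)@(3, 13): e=[16,5,23] → █
    (2,6)@(5, 13): e=[-8,3,49] → ·
    (1,7)@(3, 15): e=[8,-3,39] → ·
    (1,8)@(3, 17): e=[0,-11,55] → ·  [on edge]
  covered (4 px):
    · · · ·
    · · · ·
    · · · ·
    · · █ ·
    · · █ ·
    · █ · ·
    · █ · ·
    · · · ·
    · · · ·
    · · · ·
    · · · ·

Result: 4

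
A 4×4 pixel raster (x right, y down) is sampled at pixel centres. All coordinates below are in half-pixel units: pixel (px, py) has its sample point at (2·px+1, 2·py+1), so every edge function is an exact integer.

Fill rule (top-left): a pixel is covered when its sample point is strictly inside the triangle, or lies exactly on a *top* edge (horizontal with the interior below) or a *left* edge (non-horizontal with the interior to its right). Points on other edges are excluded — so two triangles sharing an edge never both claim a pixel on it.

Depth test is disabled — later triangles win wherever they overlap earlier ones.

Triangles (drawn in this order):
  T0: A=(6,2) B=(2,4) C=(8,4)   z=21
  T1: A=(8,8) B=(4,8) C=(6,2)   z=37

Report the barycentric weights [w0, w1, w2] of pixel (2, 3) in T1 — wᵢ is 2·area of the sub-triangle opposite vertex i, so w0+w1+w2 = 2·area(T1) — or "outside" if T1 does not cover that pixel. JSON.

T0:
  2·area = 12  (B↔C swapped to make it positive)
  edge (6, 2)→(8, 4): d=(2,2) right/bottom  bias=-1
  edge (8, 4)→(2, 4): d=(-6,0) right/bottom  bias=-1
  edge (2, 4)→(6, 2): d=(4,-2) top-left  bias=+0
    (2,0)@(5, 1): e=[0,18,-6] → .  [on edge]
    (2,1)@(5, 3): e=[4,6,2] → X
    (3,1)@(7, 3): e=[0,6,6] → .  [on edge]
    (2,2)@(5, 5): e=[8,-6,10] → .
  covered (1 px):
    . . . .
    . . X .
    . . . .
    . . . .
T1:
  2·area = 24
  edge (8, 8)→(4, 8): d=(-4,0) right/bottom  bias=-1
  edge (4, 8)→(6, 2): d=(2,-6) top-left  bias=+0
  edge (6, 2)→(8, 8): d=(2,6) right/bottom  bias=-1
    (2,2)@(5, 5): e=[12,0,12] → X  [on edge]
    (3,2)@(7, 5): e=[12,12,0] → .  [on edge]
    (2,3)@(5, 7): e=[4,4,16] → X
    (3,3)@(7, 7): e=[4,16,4] → X
  covered (3 px):
    . . . .
    . . . .
    . . X .
    . . X X

Result: [4,16,4]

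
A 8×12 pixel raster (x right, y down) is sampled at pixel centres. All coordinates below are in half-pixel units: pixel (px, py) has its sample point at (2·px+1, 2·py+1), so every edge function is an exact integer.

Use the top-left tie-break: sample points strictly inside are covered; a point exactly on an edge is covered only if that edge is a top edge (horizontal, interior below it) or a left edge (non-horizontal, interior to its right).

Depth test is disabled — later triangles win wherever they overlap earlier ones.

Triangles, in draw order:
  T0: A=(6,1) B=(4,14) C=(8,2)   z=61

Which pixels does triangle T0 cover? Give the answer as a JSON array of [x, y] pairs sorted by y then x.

T0:
  2·area = 28  (B↔C swapped to make it positive)
  edge (6, 1)→(8, 2): d=(2,1) right/bottom  bias=-1
  edge (8, 2)→(4, 14): d=(-4,12) right/bottom  bias=-1
  edge (4, 14)→(6, 1): d=(2,-13) top-left  bias=+0
    (3,1)@(7, 3): e=[3,8,17] → X
    (4,1)@(9, 3): e=[1,-16,43] → .
    (3,2)@(7, 5): e=[7,0,21] → .  [on edge]
    (2,4)@(5, 9): e=[17,8,3] → X
    (3,4)@(7, 9): e=[15,-16,29] → .
    (2,5)@(5, 11): e=[21,0,7] → .  [on edge]
    (1,8)@(3, 17): e=[35,0,-7] → .  [on edge]
    (0,11)@(1, 23): e=[49,0,-21] → .  [on edge]
  covered (2 px):
    . . . . . . . .
    . . . X . . . .
    . . . . . . . .
    . . . . . . . .
    . . X . . . . .
    . . . . . . . .
    . . . . . . . .
    . . . . . . . .
    . . . . . . . .
    . . . . . . . .
    . . . . . . . .
    . . . . . . . .

Answer: [[3,1],[2,4]]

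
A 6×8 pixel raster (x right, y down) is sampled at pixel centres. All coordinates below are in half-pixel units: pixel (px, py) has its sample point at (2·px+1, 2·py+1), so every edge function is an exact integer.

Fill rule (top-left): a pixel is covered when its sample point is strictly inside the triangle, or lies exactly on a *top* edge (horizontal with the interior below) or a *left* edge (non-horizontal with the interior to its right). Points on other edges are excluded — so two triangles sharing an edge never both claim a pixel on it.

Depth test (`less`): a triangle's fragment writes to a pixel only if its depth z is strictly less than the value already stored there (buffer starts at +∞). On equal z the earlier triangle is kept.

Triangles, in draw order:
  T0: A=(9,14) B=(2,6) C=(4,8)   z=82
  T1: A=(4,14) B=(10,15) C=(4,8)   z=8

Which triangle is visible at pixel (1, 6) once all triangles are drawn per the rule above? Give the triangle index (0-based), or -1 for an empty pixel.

T0:
  2·area = 2
  edge (9, 14)→(2, 6): d=(-7,-8) top-left  bias=+0
  edge (2, 6)→(4, 8): d=(2,2) right/bottom  bias=-1
  edge (4, 8)→(9, 14): d=(5,6) right/bottom  bias=-1
    (0,2)@(1, 5): e=[-1,0,3] → ·  [on edge]
    (1,3)@(3, 7): e=[1,0,1] → ·  [on edge]
    (2,4)@(5, 9): e=[3,0,-1] → ·  [on edge]
    (3,5)@(7, 11): e=[5,0,-3] → ·  [on edge]
    (4,6)@(9, 13): e=[7,0,-5] → ·  [on edge]
    (5,7)@(11, 15): e=[9,0,-7] → ·  [on edge]
  covered (0 px):
    · · · · · ·
    · · · · · ·
    · · · · · ·
    · · · · · ·
    · · · · · ·
    · · · · · ·
    · · · · · ·
    · · · · · ·
T1:
  2·area = 36  (B↔C swapped to make it positive)
  edge (4, 14)→(4, 8): d=(0,-6) top-left  bias=+0
  edge (4, 8)→(10, 15): d=(6,7) right/bottom  bias=-1
  edge (10, 15)→(4, 14): d=(-6,-1) top-left  bias=+0
    (2,5)@(5, 11): e=[6,11,19] → █
    (3,5)@(7, 11): e=[18,-3,21] → ·
    (2,6)@(5, 13): e=[6,23,7] → █
    (3,6)@(7, 13): e=[18,9,9] → █
    (4,6)@(9, 13): e=[30,-5,11] → ·
    (2,7)@(5, 15): e=[6,35,-5] → ·
    (3,7)@(7, 15): e=[18,21,-3] → ·
  covered (3 px):
    · · · · · ·
    · · · · · ·
    · · · · · ·
    · · · · · ·
    · · · · · ·
    · · █ · · ·
    · · █ █ · ·
    · · · · · ·

Z-buffer (winner per pixel, '.' = empty):
  . . . . . .
  . . . . . .
  . . . . . .
  . . . . . .
  . . . . . .
  . . 1 . . .
  . . 1 1 . .
  . . . . . .

Result: -1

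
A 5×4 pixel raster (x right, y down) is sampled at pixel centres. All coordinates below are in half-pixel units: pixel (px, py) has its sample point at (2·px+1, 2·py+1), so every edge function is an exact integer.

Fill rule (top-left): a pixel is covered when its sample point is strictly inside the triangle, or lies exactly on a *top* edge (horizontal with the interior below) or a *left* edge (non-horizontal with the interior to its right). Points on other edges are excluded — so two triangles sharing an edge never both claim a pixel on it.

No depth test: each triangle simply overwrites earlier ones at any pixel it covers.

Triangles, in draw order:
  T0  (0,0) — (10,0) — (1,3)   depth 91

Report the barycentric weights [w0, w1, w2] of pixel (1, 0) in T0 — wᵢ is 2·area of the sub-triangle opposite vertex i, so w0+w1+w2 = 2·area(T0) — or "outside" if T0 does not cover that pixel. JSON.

T0:
  2·area = 30
  edge (0, 0)→(10, 0): d=(10,0) top-left  bias=+0
  edge (10, 0)→(1, 3): d=(-9,3) right/bottom  bias=-1
  edge (1, 3)→(0, 0): d=(-1,-3) top-left  bias=+0
    (0,0)@(1, 1): e=[10,18,2] → X
    (1,0)@(3, 1): e=[10,12,8] → X
    (2,0)@(5, 1): e=[10,6,14] → X
    (3,0)@(7, 1): e=[10,0,20] → .  [on edge]
    (0,1)@(1, 3): e=[30,0,0] → .  [on edge]
    (1,1)@(3, 3): e=[30,-6,6] → .
    (2,1)@(5, 3): e=[30,-12,12] → .
  covered (3 px):
    X X X . .
    . . . . .
    . . . . .
    . . . . .

Answer: [12,8,10]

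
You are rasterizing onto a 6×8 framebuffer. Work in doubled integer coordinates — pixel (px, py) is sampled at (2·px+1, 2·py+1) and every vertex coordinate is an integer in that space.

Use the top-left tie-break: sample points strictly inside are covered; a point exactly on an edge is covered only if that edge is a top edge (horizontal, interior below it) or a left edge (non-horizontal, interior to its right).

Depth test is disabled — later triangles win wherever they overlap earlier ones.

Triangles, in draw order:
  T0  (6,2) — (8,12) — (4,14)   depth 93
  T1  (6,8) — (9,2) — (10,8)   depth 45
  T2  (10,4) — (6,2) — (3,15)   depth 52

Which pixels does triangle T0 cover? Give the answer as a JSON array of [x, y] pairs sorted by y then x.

T0:
  2·area = 44
  edge (6, 2)→(8, 12): d=(2,10) right/bottom  bias=-1
  edge (8, 12)→(4, 14): d=(-4,2) right/bottom  bias=-1
  edge (4, 14)→(6, 2): d=(2,-12) top-left  bias=+0
    (3,3)@(7, 7): e=[0,22,22] → .  [on edge]
    (2,4)@(5, 9): e=[24,18,2] → X
    (3,4)@(7, 9): e=[4,14,26] → X
    (4,4)@(9, 9): e=[-16,10,50] → .
    (2,5)@(5, 11): e=[28,10,6] → X
    (4,5)@(9, 11): e=[-12,2,54] → .
    (2,6)@(5, 13): e=[32,2,10] → X
    (3,6)@(7, 13): e=[12,-2,34] → .
    (2,7)@(5, 15): e=[36,-6,14] → .
  covered (5 px):
    . . . . . .
    . . . . . .
    . . . . . .
    . . . . . .
    . . X X . .
    . . X X . .
    . . X . . .
    . . . . . .
T1:
  2·area = 24
  edge (6, 8)→(9, 2): d=(3,-6) top-left  bias=+0
  edge (9, 2)→(10, 8): d=(1,6) right/bottom  bias=-1
  edge (10, 8)→(6, 8): d=(-4,0) right/bottom  bias=-1
    (4,1)@(9, 3): e=[3,1,20] → X
    (5,1)@(11, 3): e=[15,-11,20] → .
    (4,2)@(9, 5): e=[9,3,12] → X
    (5,2)@(11, 5): e=[21,-9,12] → .
    (3,3)@(7, 7): e=[3,17,4] → X
    (5,3)@(11, 7): e=[27,-7,4] → .
    (3,4)@(7, 9): e=[9,19,-4] → .
    (4,4)@(9, 9): e=[21,7,-4] → .
  covered (4 px):
    . . . . . .
    . . . . X .
    . . . . X .
    . . . X X .
    . . . . . .
    . . . . . .
    . . . . . .
    . . . . . .
T2:
  2·area = 58  (B↔C swapped to make it positive)
  edge (10, 4)→(3, 15): d=(-7,11) right/bottom  bias=-1
  edge (3, 15)→(6, 2): d=(3,-13) top-left  bias=+0
  edge (6, 2)→(10, 4): d=(4,2) right/bottom  bias=-1
    (3,1)@(7, 3): e=[40,16,2] → X
    (4,1)@(9, 3): e=[18,42,-2] → .
    (3,2)@(7, 5): e=[26,22,10] → X
    (4,2)@(9, 5): e=[4,48,6] → X
    (5,2)@(11, 5): e=[-18,74,2] → .
    (2,3)@(5, 7): e=[34,2,22] → X
    (4,3)@(9, 7): e=[-10,54,14] → .
    (2,4)@(5, 9): e=[20,8,30] → X
    (3,4)@(7, 9): e=[-2,34,26] → .
    (2,5)@(5, 11): e=[6,14,38] → X
    (3,5)@(7, 11): e=[-16,40,34] → .
    (2,6)@(5, 13): e=[-8,20,46] → .
    (1,7)@(3, 15): e=[0,0,58] → .  [on edge]
  covered (7 px):
    . . . . . .
    . . . X . .
    . . . X X .
    . . X X . .
    . . X . . .
    . . X . . .
    . . . . . .
    . . . . . .

Answer: [[2,4],[3,4],[2,5],[3,5],[2,6]]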